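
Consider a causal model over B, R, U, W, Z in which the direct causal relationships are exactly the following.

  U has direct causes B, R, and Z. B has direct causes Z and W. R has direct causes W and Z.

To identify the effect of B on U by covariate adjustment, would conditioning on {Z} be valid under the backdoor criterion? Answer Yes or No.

Backdoor paths from B to U (paths whose first edge points into B):
  P1: B <- Z -> R -> U
  P2: B <- Z -> U
  P3: B <- W -> R <- Z -> U
  P4: B <- W -> R -> U
Condition 1 (no descendant of B in the set): holds — descendants of B are {U}; none are in {Z}.
Condition 2 (every backdoor path blocked by {Z}):
  P1: blocked at fork node Z ∈ conditioning set.
  P2: blocked at fork node Z ∈ conditioning set.
  P3: blocked at collider R (neither it nor any descendant is in the conditioning set).
  P4: open — no interior node is in the conditioning set.
{Z} does not satisfy the backdoor criterion.

No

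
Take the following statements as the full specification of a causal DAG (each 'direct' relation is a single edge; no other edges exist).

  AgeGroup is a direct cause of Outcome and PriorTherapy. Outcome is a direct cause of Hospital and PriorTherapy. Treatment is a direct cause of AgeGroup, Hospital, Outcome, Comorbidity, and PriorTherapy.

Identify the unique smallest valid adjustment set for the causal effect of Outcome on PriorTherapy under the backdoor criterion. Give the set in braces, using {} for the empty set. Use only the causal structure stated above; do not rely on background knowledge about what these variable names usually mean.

Variables eligible for adjustment (non-descendants of Outcome, excluding Outcome and PriorTherapy): {AgeGroup, Comorbidity, Treatment}.
Backdoor paths from Outcome to PriorTherapy:
  P1: Outcome <- Treatment -> AgeGroup -> PriorTherapy
  P2: Outcome <- Treatment -> PriorTherapy
  P3: Outcome <- AgeGroup <- Treatment -> PriorTherapy
  P4: Outcome <- AgeGroup -> PriorTherapy
The empty set is not sufficient: P1 (Outcome <- Treatment -> AgeGroup -> PriorTherapy) has no collider blocking it and no conditioned non-collider, so it is open.
Try {AgeGroup, Treatment}:
  P1: blocked at fork node Treatment ∈ conditioning set.
  P2: blocked at fork node Treatment ∈ conditioning set.
  P3: blocked at chain node AgeGroup ∈ conditioning set.
  P4: blocked at fork node AgeGroup ∈ conditioning set.
{AgeGroup, Treatment} contains no descendant of Outcome and blocks every backdoor path.
Every element of {AgeGroup, Treatment} is needed (dropping AgeGroup leaves P4 open; dropping Treatment leaves P2 open), so no proper subset is valid.
Among all size-2 subsets of the eligible variables, only {AgeGroup, Treatment} blocks every backdoor path, so it is the unique smallest valid adjustment set.

{AgeGroup, Treatment}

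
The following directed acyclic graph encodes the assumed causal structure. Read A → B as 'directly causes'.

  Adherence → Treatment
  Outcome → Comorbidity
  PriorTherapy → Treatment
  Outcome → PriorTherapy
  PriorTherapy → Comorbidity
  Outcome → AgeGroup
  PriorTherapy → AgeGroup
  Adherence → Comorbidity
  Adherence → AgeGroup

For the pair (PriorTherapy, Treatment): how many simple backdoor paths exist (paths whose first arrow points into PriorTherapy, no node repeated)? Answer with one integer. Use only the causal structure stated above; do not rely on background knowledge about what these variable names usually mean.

A backdoor path from PriorTherapy to Treatment is any simple undirected path whose first edge points into PriorTherapy (i.e. leaves PriorTherapy via a parent).
Parents of PriorTherapy: {Outcome}.
Enumerating:
  P1: PriorTherapy <- Outcome -> Comorbidity <- Adherence -> Treatment
  P2: PriorTherapy <- Outcome -> AgeGroup <- Adherence -> Treatment
That exhausts the simple backdoor paths. Count: 2.

2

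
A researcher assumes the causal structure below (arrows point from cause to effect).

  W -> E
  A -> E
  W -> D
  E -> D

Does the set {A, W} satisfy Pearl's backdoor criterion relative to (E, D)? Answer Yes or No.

Yes

Backdoor paths from E to D (paths whose first edge points into E):
  P1: E <- W -> D
Condition 1 (no descendant of E in the set): holds — descendants of E are {D}; none are in {A, W}.
Condition 2 (every backdoor path blocked by {A, W}):
  P1: blocked at fork node W ∈ conditioning set.
{A, W} satisfies the backdoor criterion.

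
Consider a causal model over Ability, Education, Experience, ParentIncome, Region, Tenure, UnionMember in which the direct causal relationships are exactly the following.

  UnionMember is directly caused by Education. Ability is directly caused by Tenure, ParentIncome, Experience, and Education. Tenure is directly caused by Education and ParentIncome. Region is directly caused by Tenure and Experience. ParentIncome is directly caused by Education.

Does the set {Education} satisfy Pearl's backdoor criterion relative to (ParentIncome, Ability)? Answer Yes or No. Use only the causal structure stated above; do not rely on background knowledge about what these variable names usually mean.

Backdoor paths from ParentIncome to Ability (paths whose first edge points into ParentIncome):
  P1: ParentIncome <- Education -> Tenure -> Region <- Experience -> Ability
  P2: ParentIncome <- Education -> Tenure -> Ability
  P3: ParentIncome <- Education -> Ability
Condition 1 (no descendant of ParentIncome in the set): holds — descendants of ParentIncome are {Ability, Region, Tenure}; none are in {Education}.
Condition 2 (every backdoor path blocked by {Education}):
  P1: blocked at fork node Education ∈ conditioning set.
  P2: blocked at fork node Education ∈ conditioning set.
  P3: blocked at fork node Education ∈ conditioning set.
{Education} satisfies the backdoor criterion.

Yes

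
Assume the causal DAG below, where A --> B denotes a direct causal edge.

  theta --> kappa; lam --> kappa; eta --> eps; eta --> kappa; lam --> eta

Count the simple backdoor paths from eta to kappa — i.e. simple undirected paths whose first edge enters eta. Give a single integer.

1

A backdoor path from eta to kappa is any simple undirected path whose first edge points into eta (i.e. leaves eta via a parent).
Parents of eta: {lam}.
Enumerating:
  P1: eta <- lam -> kappa
That exhausts the simple backdoor paths. Count: 1.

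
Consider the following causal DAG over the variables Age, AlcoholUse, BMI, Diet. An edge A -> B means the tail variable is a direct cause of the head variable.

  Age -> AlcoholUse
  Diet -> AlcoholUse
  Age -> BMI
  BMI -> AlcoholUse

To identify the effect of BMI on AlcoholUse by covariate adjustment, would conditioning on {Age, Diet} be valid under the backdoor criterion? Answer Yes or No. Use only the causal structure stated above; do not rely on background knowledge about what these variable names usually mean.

Yes

Backdoor paths from BMI to AlcoholUse (paths whose first edge points into BMI):
  P1: BMI <- Age -> AlcoholUse
Condition 1 (no descendant of BMI in the set): holds — descendants of BMI are {AlcoholUse}; none are in {Age, Diet}.
Condition 2 (every backdoor path blocked by {Age, Diet}):
  P1: blocked at fork node Age ∈ conditioning set.
{Age, Diet} satisfies the backdoor criterion.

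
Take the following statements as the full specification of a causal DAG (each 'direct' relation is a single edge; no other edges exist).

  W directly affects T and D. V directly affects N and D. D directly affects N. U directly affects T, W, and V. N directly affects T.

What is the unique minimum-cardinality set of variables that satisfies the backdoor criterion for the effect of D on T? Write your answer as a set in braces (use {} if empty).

{V, W}

Variables eligible for adjustment (non-descendants of D, excluding D and T): {U, V, W}.
Backdoor paths from D to T:
  P1: D <- V <- U -> W -> T
  P2: D <- V <- U -> T
  P3: D <- V -> N -> T
  P4: D <- W <- U -> V -> N -> T
  P5: D <- W <- U -> T
  P6: D <- W -> T
The empty set is not sufficient: P1 (D <- V <- U -> W -> T) has no collider blocking it and no conditioned non-collider, so it is open.
Try {V, W}:
  P1: blocked at chain node V ∈ conditioning set.
  P2: blocked at chain node V ∈ conditioning set.
  P3: blocked at fork node V ∈ conditioning set.
  P4: blocked at chain node W ∈ conditioning set.
  P5: blocked at chain node W ∈ conditioning set.
  P6: blocked at fork node W ∈ conditioning set.
{V, W} contains no descendant of D and blocks every backdoor path.
Every element of {V, W} is needed (dropping V leaves P2 open; dropping W leaves P5 open), so no proper subset is valid.
Among all size-2 subsets of the eligible variables, only {V, W} blocks every backdoor path, so it is the unique smallest valid adjustment set.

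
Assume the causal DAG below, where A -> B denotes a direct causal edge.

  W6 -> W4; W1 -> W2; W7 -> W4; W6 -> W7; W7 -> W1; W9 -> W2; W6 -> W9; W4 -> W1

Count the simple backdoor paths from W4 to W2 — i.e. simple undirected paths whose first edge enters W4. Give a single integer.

A backdoor path from W4 to W2 is any simple undirected path whose first edge points into W4 (i.e. leaves W4 via a parent).
Parents of W4: {W6, W7}.
Enumerating:
  P1: W4 <- W6 -> W7 -> W1 -> W2
  P2: W4 <- W6 -> W9 -> W2
  P3: W4 <- W7 <- W6 -> W9 -> W2
  P4: W4 <- W7 -> W1 -> W2
That exhausts the simple backdoor paths. Count: 4.

4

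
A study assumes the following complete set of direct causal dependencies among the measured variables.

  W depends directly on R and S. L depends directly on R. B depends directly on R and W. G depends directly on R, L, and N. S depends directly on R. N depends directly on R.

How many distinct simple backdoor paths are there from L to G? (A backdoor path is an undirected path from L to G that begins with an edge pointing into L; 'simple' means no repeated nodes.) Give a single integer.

A backdoor path from L to G is any simple undirected path whose first edge points into L (i.e. leaves L via a parent).
Parents of L: {R}.
Enumerating:
  P1: L <- R -> N -> G
  P2: L <- R -> G
That exhausts the simple backdoor paths. Count: 2.

2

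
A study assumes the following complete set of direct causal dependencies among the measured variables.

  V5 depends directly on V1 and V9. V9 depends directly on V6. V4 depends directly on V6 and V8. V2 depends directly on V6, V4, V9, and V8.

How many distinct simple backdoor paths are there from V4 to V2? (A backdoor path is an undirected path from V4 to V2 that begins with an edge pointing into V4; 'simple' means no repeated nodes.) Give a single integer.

A backdoor path from V4 to V2 is any simple undirected path whose first edge points into V4 (i.e. leaves V4 via a parent).
Parents of V4: {V6, V8}.
Enumerating:
  P1: V4 <- V8 -> V2
  P2: V4 <- V6 -> V9 -> V2
  P3: V4 <- V6 -> V2
That exhausts the simple backdoor paths. Count: 3.

3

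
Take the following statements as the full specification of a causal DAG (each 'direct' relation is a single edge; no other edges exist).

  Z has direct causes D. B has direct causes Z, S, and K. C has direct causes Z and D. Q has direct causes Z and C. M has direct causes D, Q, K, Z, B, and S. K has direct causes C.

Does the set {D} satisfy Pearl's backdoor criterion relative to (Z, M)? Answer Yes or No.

Yes

Backdoor paths from Z to M (paths whose first edge points into Z):
  P1: Z <- D -> C -> K -> B <- S -> M
  P2: Z <- D -> C -> K -> B -> M
  P3: Z <- D -> C -> K -> M
  P4: Z <- D -> C -> Q -> M
  P5: Z <- D -> M
Condition 1 (no descendant of Z in the set): holds — descendants of Z are {B, C, K, M, Q}; none are in {D}.
Condition 2 (every backdoor path blocked by {D}):
  P1: blocked at fork node D ∈ conditioning set.
  P2: blocked at fork node D ∈ conditioning set.
  P3: blocked at fork node D ∈ conditioning set.
  P4: blocked at fork node D ∈ conditioning set.
  P5: blocked at fork node D ∈ conditioning set.
{D} satisfies the backdoor criterion.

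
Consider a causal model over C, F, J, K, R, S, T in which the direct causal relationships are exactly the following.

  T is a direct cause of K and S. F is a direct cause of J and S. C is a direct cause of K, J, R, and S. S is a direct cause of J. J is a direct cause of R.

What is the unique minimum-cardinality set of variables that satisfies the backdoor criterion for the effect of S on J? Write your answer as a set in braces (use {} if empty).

{C, F}

Variables eligible for adjustment (non-descendants of S, excluding S and J): {C, F, K, T}.
Backdoor paths from S to J:
  P1: S <- C -> J
  P2: S <- C -> R <- J
  P3: S <- F -> J
  P4: S <- T -> K <- C -> J
  P5: S <- T -> K <- C -> R <- J
The empty set is not sufficient: P1 (S <- C -> J) has no collider blocking it and no conditioned non-collider, so it is open.
Try {C, F}:
  P1: blocked at fork node C ∈ conditioning set.
  P2: blocked at fork node C ∈ conditioning set.
  P3: blocked at fork node F ∈ conditioning set.
  P4: blocked at collider K (neither it nor any descendant is in the conditioning set).
  P5: blocked at collider K (neither it nor any descendant is in the conditioning set).
{C, F} contains no descendant of S and blocks every backdoor path.
Every element of {C, F} is needed (dropping C leaves P1 open; dropping F leaves P3 open), so no proper subset is valid.
Among all size-2 subsets of the eligible variables, only {C, F} blocks every backdoor path, so it is the unique smallest valid adjustment set.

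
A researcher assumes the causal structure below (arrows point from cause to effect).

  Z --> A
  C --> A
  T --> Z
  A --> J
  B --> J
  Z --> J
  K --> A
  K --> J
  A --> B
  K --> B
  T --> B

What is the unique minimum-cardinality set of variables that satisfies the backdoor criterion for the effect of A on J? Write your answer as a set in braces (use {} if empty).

{K, Z}

Variables eligible for adjustment (non-descendants of A, excluding A and J): {C, K, T, Z}.
Backdoor paths from A to J:
  P1: A <- K -> B <- T -> Z -> J
  P2: A <- K -> B -> J
  P3: A <- K -> J
  P4: A <- Z <- T -> B <- K -> J
  P5: A <- Z <- T -> B -> J
  P6: A <- Z -> J
The empty set is not sufficient: P2 (A <- K -> B -> J) has no collider blocking it and no conditioned non-collider, so it is open.
Try {K, Z}:
  P1: blocked at fork node K ∈ conditioning set.
  P2: blocked at fork node K ∈ conditioning set.
  P3: blocked at fork node K ∈ conditioning set.
  P4: blocked at chain node Z ∈ conditioning set.
  P5: blocked at chain node Z ∈ conditioning set.
  P6: blocked at fork node Z ∈ conditioning set.
{K, Z} contains no descendant of A and blocks every backdoor path.
Every element of {K, Z} is needed (dropping K leaves P2 open; dropping Z leaves P5 open), so no proper subset is valid.
Among all size-2 subsets of the eligible variables, only {K, Z} blocks every backdoor path, so it is the unique smallest valid adjustment set.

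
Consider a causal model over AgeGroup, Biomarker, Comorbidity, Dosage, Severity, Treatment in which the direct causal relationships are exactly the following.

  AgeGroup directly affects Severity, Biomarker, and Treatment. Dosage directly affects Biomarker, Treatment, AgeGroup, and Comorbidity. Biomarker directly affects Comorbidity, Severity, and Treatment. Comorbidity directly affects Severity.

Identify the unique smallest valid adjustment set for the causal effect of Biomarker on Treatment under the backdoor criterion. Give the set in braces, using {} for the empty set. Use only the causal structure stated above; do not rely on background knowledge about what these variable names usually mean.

Variables eligible for adjustment (non-descendants of Biomarker, excluding Biomarker and Treatment): {AgeGroup, Dosage}.
Backdoor paths from Biomarker to Treatment:
  P1: Biomarker <- Dosage -> AgeGroup -> Treatment
  P2: Biomarker <- Dosage -> Treatment
  P3: Biomarker <- Dosage -> Comorbidity -> Severity <- AgeGroup -> Treatment
  P4: Biomarker <- AgeGroup <- Dosage -> Treatment
  P5: Biomarker <- AgeGroup -> Treatment
  P6: Biomarker <- AgeGroup -> Severity <- Comorbidity <- Dosage -> Treatment
The empty set is not sufficient: P1 (Biomarker <- Dosage -> AgeGroup -> Treatment) has no collider blocking it and no conditioned non-collider, so it is open.
Try {AgeGroup, Dosage}:
  P1: blocked at fork node Dosage ∈ conditioning set.
  P2: blocked at fork node Dosage ∈ conditioning set.
  P3: blocked at fork node Dosage ∈ conditioning set.
  P4: blocked at chain node AgeGroup ∈ conditioning set.
  P5: blocked at fork node AgeGroup ∈ conditioning set.
  P6: blocked at fork node AgeGroup ∈ conditioning set.
{AgeGroup, Dosage} contains no descendant of Biomarker and blocks every backdoor path.
Every element of {AgeGroup, Dosage} is needed (dropping AgeGroup leaves P5 open; dropping Dosage leaves P2 open), so no proper subset is valid.
Among all size-2 subsets of the eligible variables, only {AgeGroup, Dosage} blocks every backdoor path, so it is the unique smallest valid adjustment set.

{AgeGroup, Dosage}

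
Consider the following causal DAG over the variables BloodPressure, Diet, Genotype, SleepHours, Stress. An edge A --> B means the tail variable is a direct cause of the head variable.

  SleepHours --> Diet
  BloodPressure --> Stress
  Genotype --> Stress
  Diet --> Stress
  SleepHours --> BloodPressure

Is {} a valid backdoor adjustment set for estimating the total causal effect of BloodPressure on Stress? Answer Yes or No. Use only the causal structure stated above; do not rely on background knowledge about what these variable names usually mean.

No

Backdoor paths from BloodPressure to Stress (paths whose first edge points into BloodPressure):
  P1: BloodPressure <- SleepHours -> Diet -> Stress
Condition 1 (no descendant of BloodPressure in the set): holds — descendants of BloodPressure are {Stress}; none are in {}.
Condition 2 (every backdoor path blocked by {}):
  P1: open — no interior node is in the conditioning set.
{} does not satisfy the backdoor criterion.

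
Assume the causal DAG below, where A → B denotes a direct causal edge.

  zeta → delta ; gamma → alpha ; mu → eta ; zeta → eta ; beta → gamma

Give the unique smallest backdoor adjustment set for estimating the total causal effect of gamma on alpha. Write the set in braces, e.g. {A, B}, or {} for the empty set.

{}

Variables eligible for adjustment (non-descendants of gamma, excluding gamma and alpha): {beta, delta, eta, mu, zeta}.
Backdoor paths from gamma to alpha:
  (none)
With no backdoor paths the empty set already satisfies the criterion, and it is trivially minimal.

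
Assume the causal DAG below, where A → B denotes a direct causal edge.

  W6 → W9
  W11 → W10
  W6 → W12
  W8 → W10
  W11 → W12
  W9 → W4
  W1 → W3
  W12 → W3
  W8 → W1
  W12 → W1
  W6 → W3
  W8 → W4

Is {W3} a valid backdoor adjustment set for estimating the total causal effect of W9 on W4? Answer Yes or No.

No

Backdoor paths from W9 to W4 (paths whose first edge points into W9):
  P1: W9 <- W6 -> W12 <- W11 -> W10 <- W8 -> W4
  P2: W9 <- W6 -> W12 -> W1 <- W8 -> W4
  P3: W9 <- W6 -> W12 -> W3 <- W1 <- W8 -> W4
  P4: W9 <- W6 -> W3 <- W12 <- W11 -> W10 <- W8 -> W4
  P5: W9 <- W6 -> W3 <- W12 -> W1 <- W8 -> W4
  P6: W9 <- W6 -> W3 <- W1 <- W8 -> W4
  P7: W9 <- W6 -> W3 <- W1 <- W12 <- W11 -> W10 <- W8 -> W4
Condition 1 (no descendant of W9 in the set): holds — descendants of W9 are {W4}; none are in {W3}.
Condition 2 (every backdoor path blocked by {W3}):
  P1: blocked at collider W10 (neither it nor any descendant is in the conditioning set).
  P2: open — collider(s) W1 are conditioned on (or have a conditioned descendant) and no non-collider on the path is in the set.
  P3: open — collider(s) W3 are conditioned on (or have a conditioned descendant) and no non-collider on the path is in the set.
  P4: blocked at collider W10 (neither it nor any descendant is in the conditioning set).
  P5: open — collider(s) W3, W1 are conditioned on (or have a conditioned descendant) and no non-collider on the path is in the set.
  P6: open — collider(s) W3 are conditioned on (or have a conditioned descendant) and no non-collider on the path is in the set.
  P7: blocked at collider W10 (neither it nor any descendant is in the conditioning set).
{W3} does not satisfy the backdoor criterion.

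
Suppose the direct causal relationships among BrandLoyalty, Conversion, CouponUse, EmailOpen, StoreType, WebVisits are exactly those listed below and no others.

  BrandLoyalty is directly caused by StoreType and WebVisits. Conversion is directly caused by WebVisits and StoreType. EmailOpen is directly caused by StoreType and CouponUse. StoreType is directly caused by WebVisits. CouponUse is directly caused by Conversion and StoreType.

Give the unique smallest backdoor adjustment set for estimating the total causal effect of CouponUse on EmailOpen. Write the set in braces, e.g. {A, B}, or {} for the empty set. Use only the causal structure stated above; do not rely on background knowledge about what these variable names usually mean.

Variables eligible for adjustment (non-descendants of CouponUse, excluding CouponUse and EmailOpen): {BrandLoyalty, Conversion, StoreType, WebVisits}.
Backdoor paths from CouponUse to EmailOpen:
  P1: CouponUse <- StoreType -> EmailOpen
  P2: CouponUse <- Conversion <- WebVisits -> StoreType -> EmailOpen
  P3: CouponUse <- Conversion <- WebVisits -> BrandLoyalty <- StoreType -> EmailOpen
  P4: CouponUse <- Conversion <- StoreType -> EmailOpen
The empty set is not sufficient: P1 (CouponUse <- StoreType -> EmailOpen) has no collider blocking it and no conditioned non-collider, so it is open.
Try {StoreType}:
  P1: blocked at fork node StoreType ∈ conditioning set.
  P2: blocked at chain node StoreType ∈ conditioning set.
  P3: blocked at collider BrandLoyalty (neither it nor any descendant is in the conditioning set).
  P4: blocked at fork node StoreType ∈ conditioning set.
{StoreType} contains no descendant of CouponUse and blocks every backdoor path.
No other singleton works — e.g. {WebVisits} leaves P1 open — so {StoreType} is the unique smallest valid adjustment set.

{StoreType}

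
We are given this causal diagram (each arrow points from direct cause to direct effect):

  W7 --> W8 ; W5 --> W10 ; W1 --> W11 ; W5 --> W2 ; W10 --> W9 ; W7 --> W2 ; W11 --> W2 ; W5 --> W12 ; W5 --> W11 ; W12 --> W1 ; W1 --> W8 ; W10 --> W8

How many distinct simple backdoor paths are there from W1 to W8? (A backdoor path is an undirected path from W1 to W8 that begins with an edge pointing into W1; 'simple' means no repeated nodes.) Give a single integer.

3

A backdoor path from W1 to W8 is any simple undirected path whose first edge points into W1 (i.e. leaves W1 via a parent).
Parents of W1: {W12}.
Enumerating:
  P1: W1 <- W12 <- W5 -> W11 -> W2 <- W7 -> W8
  P2: W1 <- W12 <- W5 -> W10 -> W8
  P3: W1 <- W12 <- W5 -> W2 <- W7 -> W8
That exhausts the simple backdoor paths. Count: 3.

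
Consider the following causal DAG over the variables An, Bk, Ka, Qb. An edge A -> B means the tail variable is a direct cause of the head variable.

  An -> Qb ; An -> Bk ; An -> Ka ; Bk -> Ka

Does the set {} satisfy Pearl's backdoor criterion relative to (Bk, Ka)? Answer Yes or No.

Backdoor paths from Bk to Ka (paths whose first edge points into Bk):
  P1: Bk <- An -> Ka
Condition 1 (no descendant of Bk in the set): holds — descendants of Bk are {Ka}; none are in {}.
Condition 2 (every backdoor path blocked by {}):
  P1: open — no interior node is in the conditioning set.
{} does not satisfy the backdoor criterion.

No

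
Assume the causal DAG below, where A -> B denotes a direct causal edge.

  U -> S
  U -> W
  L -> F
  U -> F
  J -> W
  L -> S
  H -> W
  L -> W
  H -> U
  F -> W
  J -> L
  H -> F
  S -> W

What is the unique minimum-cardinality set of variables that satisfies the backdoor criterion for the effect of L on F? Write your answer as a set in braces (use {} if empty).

Variables eligible for adjustment (non-descendants of L, excluding L and F): {H, J, U}.
Backdoor paths from L to F:
  P1: L <- J -> W <- H -> U -> F
  P2: L <- J -> W <- H -> F
  P3: L <- J -> W <- U <- H -> F
  P4: L <- J -> W <- U -> F
  P5: L <- J -> W <- S <- U <- H -> F
  P6: L <- J -> W <- S <- U -> F
  P7: L <- J -> W <- F
Each backdoor path contains an unconditioned collider, so every path is already blocked with the empty conditioning set:
  P1: blocked at collider W (neither it nor any descendant is in the conditioning set).
  P2: blocked at collider W (neither it nor any descendant is in the conditioning set).
  P3: blocked at collider W (neither it nor any descendant is in the conditioning set).
  P4: blocked at collider W (neither it nor any descendant is in the conditioning set).
  P5: blocked at collider W (neither it nor any descendant is in the conditioning set).
  P6: blocked at collider W (neither it nor any descendant is in the conditioning set).
  P7: blocked at collider W (neither it nor any descendant is in the conditioning set).
The empty set is therefore the unique smallest valid set.

{}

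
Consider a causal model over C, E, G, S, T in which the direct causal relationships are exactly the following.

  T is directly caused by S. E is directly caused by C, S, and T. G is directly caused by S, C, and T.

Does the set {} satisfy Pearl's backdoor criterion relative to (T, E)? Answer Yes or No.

No

Backdoor paths from T to E (paths whose first edge points into T):
  P1: T <- S -> E
  P2: T <- S -> G <- C -> E
Condition 1 (no descendant of T in the set): holds — descendants of T are {E, G}; none are in {}.
Condition 2 (every backdoor path blocked by {}):
  P1: open — no interior node is in the conditioning set.
  P2: blocked at collider G (neither it nor any descendant is in the conditioning set).
{} does not satisfy the backdoor criterion.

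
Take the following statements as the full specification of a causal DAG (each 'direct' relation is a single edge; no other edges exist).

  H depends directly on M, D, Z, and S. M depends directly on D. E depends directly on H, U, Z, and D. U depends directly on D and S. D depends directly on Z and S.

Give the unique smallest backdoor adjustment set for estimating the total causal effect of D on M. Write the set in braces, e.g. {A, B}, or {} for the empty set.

Variables eligible for adjustment (non-descendants of D, excluding D and M): {S, Z}.
Backdoor paths from D to M:
  P1: D <- Z -> H <- M
  P2: D <- Z -> E <- U <- S -> H <- M
  P3: D <- Z -> E <- H <- M
  P4: D <- S -> U -> E <- Z -> H <- M
  P5: D <- S -> U -> E <- H <- M
  P6: D <- S -> H <- M
Each backdoor path contains an unconditioned collider, so every path is already blocked with the empty conditioning set:
  P1: blocked at collider H (neither it nor any descendant is in the conditioning set).
  P2: blocked at collider E (neither it nor any descendant is in the conditioning set).
  P3: blocked at collider E (neither it nor any descendant is in the conditioning set).
  P4: blocked at collider E (neither it nor any descendant is in the conditioning set).
  P5: blocked at collider E (neither it nor any descendant is in the conditioning set).
  P6: blocked at collider H (neither it nor any descendant is in the conditioning set).
The empty set is therefore the unique smallest valid set.

{}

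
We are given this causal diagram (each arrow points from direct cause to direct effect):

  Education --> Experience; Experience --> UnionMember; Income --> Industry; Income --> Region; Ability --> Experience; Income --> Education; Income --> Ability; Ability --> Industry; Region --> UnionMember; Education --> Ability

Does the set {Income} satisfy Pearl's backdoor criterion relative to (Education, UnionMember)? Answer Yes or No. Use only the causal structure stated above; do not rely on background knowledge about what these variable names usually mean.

Backdoor paths from Education to UnionMember (paths whose first edge points into Education):
  P1: Education <- Income -> Ability -> Experience -> UnionMember
  P2: Education <- Income -> Industry <- Ability -> Experience -> UnionMember
  P3: Education <- Income -> Region -> UnionMember
Condition 1 (no descendant of Education in the set): holds — descendants of Education are {Ability, Experience, Industry, UnionMember}; none are in {Income}.
Condition 2 (every backdoor path blocked by {Income}):
  P1: blocked at fork node Income ∈ conditioning set.
  P2: blocked at fork node Income ∈ conditioning set.
  P3: blocked at fork node Income ∈ conditioning set.
{Income} satisfies the backdoor criterion.

Yes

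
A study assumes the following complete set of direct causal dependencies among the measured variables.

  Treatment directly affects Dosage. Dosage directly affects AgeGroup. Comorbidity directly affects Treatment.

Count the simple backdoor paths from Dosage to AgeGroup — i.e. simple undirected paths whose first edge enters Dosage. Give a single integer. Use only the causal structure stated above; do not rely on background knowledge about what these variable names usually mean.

A backdoor path from Dosage to AgeGroup is any simple undirected path whose first edge points into Dosage (i.e. leaves Dosage via a parent).
Parents of Dosage: {Treatment}.
No simple path from any parent of Dosage reaches AgeGroup without revisiting Dosage, so there are no backdoor paths.

0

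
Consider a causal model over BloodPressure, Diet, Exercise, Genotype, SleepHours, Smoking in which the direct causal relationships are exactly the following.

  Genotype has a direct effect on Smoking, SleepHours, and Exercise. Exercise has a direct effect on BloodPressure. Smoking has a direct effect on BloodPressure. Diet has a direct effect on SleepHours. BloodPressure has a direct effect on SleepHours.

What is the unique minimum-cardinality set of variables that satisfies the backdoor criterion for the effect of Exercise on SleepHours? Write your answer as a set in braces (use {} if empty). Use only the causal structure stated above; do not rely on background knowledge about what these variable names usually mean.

Variables eligible for adjustment (non-descendants of Exercise, excluding Exercise and SleepHours): {Diet, Genotype, Smoking}.
Backdoor paths from Exercise to SleepHours:
  P1: Exercise <- Genotype -> Smoking -> BloodPressure -> SleepHours
  P2: Exercise <- Genotype -> SleepHours
The empty set is not sufficient: P1 (Exercise <- Genotype -> Smoking -> BloodPressure -> SleepHours) has no collider blocking it and no conditioned non-collider, so it is open.
Try {Genotype}:
  P1: blocked at fork node Genotype ∈ conditioning set.
  P2: blocked at fork node Genotype ∈ conditioning set.
{Genotype} contains no descendant of Exercise and blocks every backdoor path.
No other singleton works — e.g. {Diet} leaves P1 open — so {Genotype} is the unique smallest valid adjustment set.

{Genotype}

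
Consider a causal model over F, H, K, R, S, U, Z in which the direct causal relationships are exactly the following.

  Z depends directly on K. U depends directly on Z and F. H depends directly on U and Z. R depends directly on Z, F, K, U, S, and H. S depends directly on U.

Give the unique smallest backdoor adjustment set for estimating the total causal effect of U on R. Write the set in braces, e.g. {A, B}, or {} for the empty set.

{F, Z}

Variables eligible for adjustment (non-descendants of U, excluding U and R): {F, K, Z}.
Backdoor paths from U to R:
  P1: U <- F -> R
  P2: U <- Z <- K -> R
  P3: U <- Z -> H -> R
  P4: U <- Z -> R
The empty set is not sufficient: P1 (U <- F -> R) has no collider blocking it and no conditioned non-collider, so it is open.
Try {F, Z}:
  P1: blocked at fork node F ∈ conditioning set.
  P2: blocked at chain node Z ∈ conditioning set.
  P3: blocked at fork node Z ∈ conditioning set.
  P4: blocked at fork node Z ∈ conditioning set.
{F, Z} contains no descendant of U and blocks every backdoor path.
Every element of {F, Z} is needed (dropping F leaves P1 open; dropping Z leaves P2 open), so no proper subset is valid.
Among all size-2 subsets of the eligible variables, only {F, Z} blocks every backdoor path, so it is the unique smallest valid adjustment set.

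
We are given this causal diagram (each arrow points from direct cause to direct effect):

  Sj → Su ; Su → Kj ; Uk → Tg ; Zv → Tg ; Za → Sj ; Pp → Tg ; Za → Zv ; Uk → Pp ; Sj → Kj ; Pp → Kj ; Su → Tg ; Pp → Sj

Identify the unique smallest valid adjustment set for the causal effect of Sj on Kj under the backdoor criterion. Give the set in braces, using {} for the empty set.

{Pp}

Variables eligible for adjustment (non-descendants of Sj, excluding Sj and Kj): {Pp, Uk, Za, Zv}.
Backdoor paths from Sj to Kj:
  P1: Sj <- Za -> Zv -> Tg <- Uk -> Pp -> Kj
  P2: Sj <- Za -> Zv -> Tg <- Pp -> Kj
  P3: Sj <- Za -> Zv -> Tg <- Su -> Kj
  P4: Sj <- Pp <- Uk -> Tg <- Su -> Kj
  P5: Sj <- Pp -> Tg <- Su -> Kj
  P6: Sj <- Pp -> Kj
The empty set is not sufficient: P6 (Sj <- Pp -> Kj) has no collider blocking it and no conditioned non-collider, so it is open.
Try {Pp}:
  P1: blocked at collider Tg (neither it nor any descendant is in the conditioning set).
  P2: blocked at collider Tg (neither it nor any descendant is in the conditioning set).
  P3: blocked at collider Tg (neither it nor any descendant is in the conditioning set).
  P4: blocked at chain node Pp ∈ conditioning set.
  P5: blocked at fork node Pp ∈ conditioning set.
  P6: blocked at fork node Pp ∈ conditioning set.
{Pp} contains no descendant of Sj and blocks every backdoor path.
No other singleton works — e.g. {Uk} leaves P6 open — so {Pp} is the unique smallest valid adjustment set.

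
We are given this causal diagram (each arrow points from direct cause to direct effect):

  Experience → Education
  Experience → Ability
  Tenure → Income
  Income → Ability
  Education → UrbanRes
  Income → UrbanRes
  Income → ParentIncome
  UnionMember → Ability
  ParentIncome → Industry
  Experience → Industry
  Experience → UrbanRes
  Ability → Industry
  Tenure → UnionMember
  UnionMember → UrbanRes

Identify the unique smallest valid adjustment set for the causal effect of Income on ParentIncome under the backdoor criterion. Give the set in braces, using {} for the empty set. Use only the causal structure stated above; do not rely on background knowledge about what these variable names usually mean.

{}

Variables eligible for adjustment (non-descendants of Income, excluding Income and ParentIncome): {Education, Experience, Tenure, UnionMember}.
Backdoor paths from Income to ParentIncome:
  P1: Income <- Tenure -> UnionMember -> Ability <- Experience -> Industry <- ParentIncome
  P2: Income <- Tenure -> UnionMember -> Ability -> Industry <- ParentIncome
  P3: Income <- Tenure -> UnionMember -> UrbanRes <- Experience -> Ability -> Industry <- ParentIncome
  P4: Income <- Tenure -> UnionMember -> UrbanRes <- Experience -> Industry <- ParentIncome
  P5: Income <- Tenure -> UnionMember -> UrbanRes <- Education <- Experience -> Ability -> Industry <- ParentIncome
  P6: Income <- Tenure -> UnionMember -> UrbanRes <- Education <- Experience -> Industry <- ParentIncome
Each backdoor path contains an unconditioned collider, so every path is already blocked with the empty conditioning set:
  P1: blocked at collider Ability (neither it nor any descendant is in the conditioning set).
  P2: blocked at collider Industry (neither it nor any descendant is in the conditioning set).
  P3: blocked at collider UrbanRes (neither it nor any descendant is in the conditioning set).
  P4: blocked at collider UrbanRes (neither it nor any descendant is in the conditioning set).
  P5: blocked at collider UrbanRes (neither it nor any descendant is in the conditioning set).
  P6: blocked at collider UrbanRes (neither it nor any descendant is in the conditioning set).
The empty set is therefore the unique smallest valid set.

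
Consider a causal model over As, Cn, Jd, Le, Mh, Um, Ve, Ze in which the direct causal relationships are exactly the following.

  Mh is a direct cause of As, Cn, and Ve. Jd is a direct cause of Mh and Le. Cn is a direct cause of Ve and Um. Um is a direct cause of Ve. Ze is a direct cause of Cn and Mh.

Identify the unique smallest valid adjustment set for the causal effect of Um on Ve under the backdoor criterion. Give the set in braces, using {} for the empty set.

{Cn}

Variables eligible for adjustment (non-descendants of Um, excluding Um and Ve): {As, Cn, Jd, Le, Mh, Ze}.
Backdoor paths from Um to Ve:
  P1: Um <- Cn <- Ze -> Mh -> Ve
  P2: Um <- Cn <- Mh -> Ve
  P3: Um <- Cn -> Ve
The empty set is not sufficient: P1 (Um <- Cn <- Ze -> Mh -> Ve) has no collider blocking it and no conditioned non-collider, so it is open.
Try {Cn}:
  P1: blocked at chain node Cn ∈ conditioning set.
  P2: blocked at chain node Cn ∈ conditioning set.
  P3: blocked at fork node Cn ∈ conditioning set.
{Cn} contains no descendant of Um and blocks every backdoor path.
No other singleton works — e.g. {Jd} leaves P1 open — so {Cn} is the unique smallest valid adjustment set.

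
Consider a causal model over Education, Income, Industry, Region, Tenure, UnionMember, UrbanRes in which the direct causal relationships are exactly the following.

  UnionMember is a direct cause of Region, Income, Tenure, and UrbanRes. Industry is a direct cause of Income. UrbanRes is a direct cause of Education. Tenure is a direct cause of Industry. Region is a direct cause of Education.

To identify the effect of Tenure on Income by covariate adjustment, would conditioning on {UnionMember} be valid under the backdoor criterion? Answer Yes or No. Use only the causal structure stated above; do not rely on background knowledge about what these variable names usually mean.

Backdoor paths from Tenure to Income (paths whose first edge points into Tenure):
  P1: Tenure <- UnionMember -> Income
Condition 1 (no descendant of Tenure in the set): holds — descendants of Tenure are {Income, Industry}; none are in {UnionMember}.
Condition 2 (every backdoor path blocked by {UnionMember}):
  P1: blocked at fork node UnionMember ∈ conditioning set.
{UnionMember} satisfies the backdoor criterion.

Yes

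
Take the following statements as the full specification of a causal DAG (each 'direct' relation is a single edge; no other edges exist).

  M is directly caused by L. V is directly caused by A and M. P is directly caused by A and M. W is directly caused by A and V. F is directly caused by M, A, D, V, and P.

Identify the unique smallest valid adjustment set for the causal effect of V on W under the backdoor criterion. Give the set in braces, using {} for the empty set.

Variables eligible for adjustment (non-descendants of V, excluding V and W): {A, D, L, M, P}.
Backdoor paths from V to W:
  P1: V <- M -> P <- A -> W
  P2: V <- M -> P -> F <- A -> W
  P3: V <- M -> F <- A -> W
  P4: V <- M -> F <- P <- A -> W
  P5: V <- A -> W
The empty set is not sufficient: P5 (V <- A -> W) has no collider blocking it and no conditioned non-collider, so it is open.
Try {A}:
  P1: blocked at collider P (neither it nor any descendant is in the conditioning set).
  P2: blocked at collider F (neither it nor any descendant is in the conditioning set).
  P3: blocked at collider F (neither it nor any descendant is in the conditioning set).
  P4: blocked at collider F (neither it nor any descendant is in the conditioning set).
  P5: blocked at fork node A ∈ conditioning set.
{A} contains no descendant of V and blocks every backdoor path.
No other singleton works — e.g. {L} leaves P5 open — so {A} is the unique smallest valid adjustment set.

{A}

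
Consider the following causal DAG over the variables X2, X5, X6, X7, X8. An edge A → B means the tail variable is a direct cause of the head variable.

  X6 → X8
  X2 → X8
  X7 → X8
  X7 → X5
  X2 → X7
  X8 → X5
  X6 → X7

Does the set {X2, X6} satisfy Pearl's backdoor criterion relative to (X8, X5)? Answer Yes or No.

Backdoor paths from X8 to X5 (paths whose first edge points into X8):
  P1: X8 <- X6 -> X7 -> X5
  P2: X8 <- X2 -> X7 -> X5
  P3: X8 <- X7 -> X5
Condition 1 (no descendant of X8 in the set): holds — descendants of X8 are {X5}; none are in {X2, X6}.
Condition 2 (every backdoor path blocked by {X2, X6}):
  P1: blocked at fork node X6 ∈ conditioning set.
  P2: blocked at fork node X2 ∈ conditioning set.
  P3: open — no interior node is in the conditioning set.
{X2, X6} does not satisfy the backdoor criterion.

No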